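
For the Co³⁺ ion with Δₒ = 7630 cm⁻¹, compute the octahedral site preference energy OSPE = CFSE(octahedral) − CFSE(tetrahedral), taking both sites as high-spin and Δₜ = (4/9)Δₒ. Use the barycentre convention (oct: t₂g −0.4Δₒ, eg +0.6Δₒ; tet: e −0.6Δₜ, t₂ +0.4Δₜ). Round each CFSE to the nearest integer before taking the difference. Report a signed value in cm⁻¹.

Group 9 minus oxidation state +3 gives a d⁶ configuration for Co³⁺.
Octahedral high-spin t2g^4 e_g^2: CFSE = -0.4 × 7630 = -3052 cm⁻¹.
Tetrahedral: e^3 t2^3, CFSE = 3(−0.6) + 3(+0.4) = -0.6Δₜ = -0.6 × (4/9) × 7630 = -2035 cm⁻¹.
OSPE = -3052 − (-2035) = -1017 cm⁻¹.

-1017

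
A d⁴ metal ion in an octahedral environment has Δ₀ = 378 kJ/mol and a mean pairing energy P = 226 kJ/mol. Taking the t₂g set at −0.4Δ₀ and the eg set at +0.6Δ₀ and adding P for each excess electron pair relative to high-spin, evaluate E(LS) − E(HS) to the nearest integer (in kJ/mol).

High-spin: t₂g³ eg¹, CFSE = -0.6Δ₀ = -227 kJ/mol.
Low-spin t₂g⁴ eg⁰ gives -1.6Δ₀ = -605 kJ/mol, but forming 1 extra pair costs 1P = 226 kJ/mol, so E(LS) = -605 + 226 = -379 kJ/mol.
Thus E(LS) − E(HS) = -152 kJ/mol.

-152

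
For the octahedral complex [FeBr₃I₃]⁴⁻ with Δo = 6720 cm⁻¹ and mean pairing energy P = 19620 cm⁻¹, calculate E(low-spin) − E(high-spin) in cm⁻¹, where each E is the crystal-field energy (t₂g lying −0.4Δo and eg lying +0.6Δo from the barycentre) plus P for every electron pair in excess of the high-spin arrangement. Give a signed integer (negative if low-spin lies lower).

Ligand charges: 3×(-1) from Br⁻ and 3×(-1) from I⁻ sum to -6; with overall charge -4, Fe is +2.
Fe is in group 8, so Fe²⁺ is d⁶ (8 − 2 = 6).
High-spin: t₂g⁴ eg², CFSE = -0.4Δo = -2688 cm⁻¹.
For low-spin the configuration is t₂g⁶ eg⁰: orbital energy -2.4 × 6720 = -16128 cm⁻¹, and 2 additional pairs relative to high-spin add 39240 cm⁻¹, giving 23112 cm⁻¹.
The difference is 23112 − (-2688) = 25800 cm⁻¹, so high-spin lies lower.

25800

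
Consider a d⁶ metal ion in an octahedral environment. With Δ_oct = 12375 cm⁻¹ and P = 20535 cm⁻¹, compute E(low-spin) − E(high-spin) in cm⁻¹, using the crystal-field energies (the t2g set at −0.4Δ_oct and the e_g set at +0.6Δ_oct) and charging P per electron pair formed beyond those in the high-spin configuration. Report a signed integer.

High-spin: t2g^4 e_g^2, CFSE = -0.4Δ_oct = -4950 cm⁻¹.
Low-spin t2g^6 e_g^0 gives -2.4Δ_oct = -29700 cm⁻¹, but forming 2 extra pairs costs 2P = 41070 cm⁻¹, so E(LS) = -29700 + 41070 = 11370 cm⁻¹.
E(LS) − E(HS) = 11370 − (-4950) = 16320 cm⁻¹.

16320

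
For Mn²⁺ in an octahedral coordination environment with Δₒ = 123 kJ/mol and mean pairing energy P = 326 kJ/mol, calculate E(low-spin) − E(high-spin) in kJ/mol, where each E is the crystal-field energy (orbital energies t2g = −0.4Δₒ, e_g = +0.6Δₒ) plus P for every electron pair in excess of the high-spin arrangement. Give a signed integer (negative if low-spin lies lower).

Mn²⁺: group 7, so d-count = 7 − 2 = 5.
High-spin d⁵ fills as t2g^3 e_g^2 with CFSE 3(−0.4) + 2(+0.6) = 0.0Δₒ = 0 kJ/mol.
Low-spin t2g^5 e_g^0 gives -2.0Δₒ = -246 kJ/mol, but forming 2 extra pairs costs 2P = 652 kJ/mol, so E(LS) = -246 + 652 = 406 kJ/mol.
E(LS) − E(HS) = 406 − (0) = 406 kJ/mol.

406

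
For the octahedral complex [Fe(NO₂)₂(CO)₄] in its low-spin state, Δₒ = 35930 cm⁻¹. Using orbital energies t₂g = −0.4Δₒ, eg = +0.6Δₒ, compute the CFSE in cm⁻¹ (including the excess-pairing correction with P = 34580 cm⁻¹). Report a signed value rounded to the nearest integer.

-17072

Ligand charges: 2×(-1) from NO₂⁻ and 4×(+0) from CO sum to -2; with overall charge +0, Fe is +2.
Group 8 minus oxidation state +2 gives a d⁶ configuration for Fe²⁺.
The d⁶ electrons fill as t₂g⁶ eg⁰.
The orbital stabilization is -2.4Δₒ = -2.4 × 35930 = -86232 cm⁻¹.
Pairing penalty: 3 pairs vs 1 in the high-spin reference → 2 extra × P = 69160 cm⁻¹.
Net CFSE = -86232 + 69160 = -17072 cm⁻¹.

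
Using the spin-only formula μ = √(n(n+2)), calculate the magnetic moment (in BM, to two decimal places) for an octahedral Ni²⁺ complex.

2.83 BM

Group 10 minus oxidation state +2 gives a d⁸ configuration for Ni²⁺.
Configuration: t2g^6 e_g^2 → 2 unpaired electrons.
μ(spin-only) = √[2(2+2)] = √8 ≈ 2.83 BM.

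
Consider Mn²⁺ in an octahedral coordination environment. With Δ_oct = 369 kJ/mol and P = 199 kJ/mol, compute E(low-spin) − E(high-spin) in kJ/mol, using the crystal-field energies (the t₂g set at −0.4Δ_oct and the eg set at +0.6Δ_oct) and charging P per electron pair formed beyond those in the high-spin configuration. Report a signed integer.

-340

Group 7 minus oxidation state +2 gives a d⁵ configuration for Mn²⁺.
High-spin: t₂g³ eg², CFSE = 0.0Δ_oct = 0 kJ/mol.
Low-spin: t₂g⁵ eg⁰, orbital CFSE = -2.0Δ_oct = -738 kJ/mol; plus 2 excess pairs × P = +398 kJ/mol; total -340 kJ/mol.
E(LS) − E(HS) = -340 − (0) = -340 kJ/mol.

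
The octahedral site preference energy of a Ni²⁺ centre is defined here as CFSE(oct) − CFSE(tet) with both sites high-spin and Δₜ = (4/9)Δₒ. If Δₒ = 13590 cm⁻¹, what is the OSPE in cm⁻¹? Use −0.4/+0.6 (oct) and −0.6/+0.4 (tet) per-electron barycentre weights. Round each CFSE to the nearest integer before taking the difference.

Ni is in group 10, so Ni²⁺ is d⁸ (10 − 2 = 8).
In an octahedral site d⁸ (HS) is t2g^6 e_g^2, giving CFSE(oct) = -1.2Δₒ = -16308 cm⁻¹.
Tetrahedral: e^4 t2^4, CFSE = 4(−0.6) + 4(+0.4) = -0.8Δₜ = -0.8 × (4/9) × 13590 = -4832 cm⁻¹.
OSPE = -16308 − (-4832) = -11476 cm⁻¹.

-11476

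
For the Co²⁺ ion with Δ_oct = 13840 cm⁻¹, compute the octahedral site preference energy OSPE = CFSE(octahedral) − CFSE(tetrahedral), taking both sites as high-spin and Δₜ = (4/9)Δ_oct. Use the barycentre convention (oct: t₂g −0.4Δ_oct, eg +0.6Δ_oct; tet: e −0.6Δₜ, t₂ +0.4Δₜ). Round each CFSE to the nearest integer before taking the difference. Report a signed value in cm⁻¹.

-3691

Co sits in group 9; removing 2 electrons leaves Co²⁺ with 9 − 2 = 7 d electrons.
Octahedral high-spin t₂g⁵ eg²: CFSE = -0.8 × 13840 = -11072 cm⁻¹.
In a tetrahedral site the filling is e⁴ t₂³: CFSE(tet) = -1.2Δₜ = -1.2 × (4/9)(13840) = -7381 cm⁻¹.
OSPE = -11072 − (-7381) = -3691 cm⁻¹.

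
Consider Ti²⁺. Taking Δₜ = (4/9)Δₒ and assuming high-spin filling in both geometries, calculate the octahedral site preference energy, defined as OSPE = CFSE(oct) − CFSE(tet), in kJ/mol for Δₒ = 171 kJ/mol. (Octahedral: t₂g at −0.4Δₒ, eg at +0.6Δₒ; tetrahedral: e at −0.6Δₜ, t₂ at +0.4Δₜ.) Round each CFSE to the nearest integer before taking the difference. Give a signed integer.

-46

Group 4 minus oxidation state +2 gives a d² configuration for Ti²⁺.
Octahedral (high-spin): t₂g² eg⁰, CFSE = 2(−0.4) + 0(+0.6) = -0.8Δₒ = -0.8 × 171 = -137 kJ/mol.
Tetrahedral e² t₂⁰ gives -1.2Δₜ = -1.2 × (4/9) × 171 = -91 kJ/mol.
OSPE = -137 − (-91) = -46 kJ/mol.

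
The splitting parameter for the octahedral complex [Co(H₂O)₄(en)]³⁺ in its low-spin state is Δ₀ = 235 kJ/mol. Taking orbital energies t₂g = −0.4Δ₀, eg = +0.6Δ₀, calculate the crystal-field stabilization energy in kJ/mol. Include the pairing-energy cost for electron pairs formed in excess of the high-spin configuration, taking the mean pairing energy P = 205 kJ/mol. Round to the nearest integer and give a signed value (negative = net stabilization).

-154

Ligand charges: 4×(+0) from H₂O and 1×(+0) from en sum to +0; with overall charge +3, Co is +3.
Co sits in group 9; removing 3 electrons leaves Co³⁺ with 9 − 3 = 6 d electrons.
Electron filling gives t₂g⁶ eg⁰.
The orbital stabilization is -2.4Δ₀ = -2.4 × 235 = -564 kJ/mol.
Relative to high-spin t₂g⁴ eg² (1 paired), the low-spin configuration has 2 additional pairs, contributing +2 × 205 = +410 kJ/mol.
Combining: -564 + 410 = -154 kJ/mol.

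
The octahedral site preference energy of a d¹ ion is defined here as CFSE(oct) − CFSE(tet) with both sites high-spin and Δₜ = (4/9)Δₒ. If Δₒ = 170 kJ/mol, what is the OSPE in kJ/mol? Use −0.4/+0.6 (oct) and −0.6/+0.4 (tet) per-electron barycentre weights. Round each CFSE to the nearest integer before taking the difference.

-23

In an octahedral site d¹ (HS) is t2g^1 e_g^0, giving CFSE(oct) = -0.4Δₒ = -68 kJ/mol.
Tetrahedral: e^1 t2^0, CFSE = 1(−0.6) + 0(+0.4) = -0.6Δₜ = -0.6 × (4/9) × 170 = -45 kJ/mol.
OSPE = CFSE(oct) − CFSE(tet) = -68 − (-45) = -23 kJ/mol.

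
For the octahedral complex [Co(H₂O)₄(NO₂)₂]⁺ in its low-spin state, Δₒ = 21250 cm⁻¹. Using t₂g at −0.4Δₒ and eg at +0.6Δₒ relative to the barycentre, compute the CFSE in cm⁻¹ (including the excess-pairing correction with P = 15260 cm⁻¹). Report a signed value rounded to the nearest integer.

Ligand charges: 4×(+0) from H₂O and 2×(-1) from NO₂⁻ sum to -2; with overall charge +1, Co is +3.
Group 9 minus oxidation state +3 gives a d⁶ configuration for Co³⁺.
The d⁶ electrons fill as t₂g⁶ eg⁰.
CFSE(orbital) = 6×(-0.4Δₒ) + 0×(0.6Δₒ) = -2.4Δₒ; with Δₒ = 21250 cm⁻¹ that is -51000 cm⁻¹.
Pairing penalty: 3 pairs vs 1 in the high-spin reference → 2 extra × P = 30520 cm⁻¹.
Overall CFSE = -51000 + 30520 = -20480 cm⁻¹.

-20480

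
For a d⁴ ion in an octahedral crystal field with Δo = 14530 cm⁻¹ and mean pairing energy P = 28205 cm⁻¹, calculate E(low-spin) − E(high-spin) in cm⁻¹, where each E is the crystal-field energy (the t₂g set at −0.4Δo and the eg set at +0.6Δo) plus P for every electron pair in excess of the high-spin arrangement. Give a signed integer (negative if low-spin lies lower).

High-spin d⁴ fills as t₂g³ eg¹ with CFSE 3(−0.4) + 1(+0.6) = -0.6Δo = -8718 cm⁻¹.
Low-spin: t₂g⁴ eg⁰, orbital CFSE = -1.6Δo = -23248 cm⁻¹; plus 1 excess pair × P = +28205 cm⁻¹; total 4957 cm⁻¹.
The difference is 4957 − (-8718) = 13675 cm⁻¹, so high-spin lies lower.

13675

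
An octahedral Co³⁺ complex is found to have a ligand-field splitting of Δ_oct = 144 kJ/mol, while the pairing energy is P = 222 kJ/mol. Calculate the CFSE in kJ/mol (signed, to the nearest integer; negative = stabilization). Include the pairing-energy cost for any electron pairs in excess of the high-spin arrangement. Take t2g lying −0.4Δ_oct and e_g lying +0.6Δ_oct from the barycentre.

-58

Co is in group 9, so Co³⁺ is d⁶ (9 − 3 = 6).
Here Δ_oct < P (144 < 222), so the high-spin state is favoured.
That gives t2g^4 e_g^2.
Orbital CFSE = -0.4Δ_oct = -0.4 × 144 = -58 kJ/mol.
High-spin has no excess pairs, so no pairing correction applies.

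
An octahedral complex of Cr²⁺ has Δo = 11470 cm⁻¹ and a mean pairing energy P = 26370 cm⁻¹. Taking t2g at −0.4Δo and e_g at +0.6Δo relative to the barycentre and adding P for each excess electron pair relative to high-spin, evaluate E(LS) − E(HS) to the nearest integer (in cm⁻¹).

14900

Cr sits in group 6; removing 2 electrons leaves Cr²⁺ with 6 − 2 = 4 d electrons.
High-spin d⁴ fills as t2g^3 e_g^1 with CFSE 3(−0.4) + 1(+0.6) = -0.6Δo = -6882 cm⁻¹.
Low-spin: t2g^4 e_g^0, orbital CFSE = -1.6Δo = -18352 cm⁻¹; plus 1 excess pair × P = +26370 cm⁻¹; total 8018 cm⁻¹.
Thus E(LS) − E(HS) = 14900 cm⁻¹.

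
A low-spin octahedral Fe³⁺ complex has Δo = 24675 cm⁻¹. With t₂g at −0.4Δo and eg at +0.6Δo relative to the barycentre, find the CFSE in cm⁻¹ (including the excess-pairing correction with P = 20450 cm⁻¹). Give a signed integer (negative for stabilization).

-8450

Fe sits in group 8; removing 3 electrons leaves Fe³⁺ with 8 − 3 = 5 d electrons.
Configuration: t₂g⁵ eg⁰.
CFSE(orbital) = 5×(-0.4Δo) + 0×(0.6Δo) = -2.0Δo; with Δo = 24675 cm⁻¹ that is -49350 cm⁻¹.
Pairing penalty: 2 pairs vs 0 in the high-spin reference → 2 extra × P = 40900 cm⁻¹.
Net CFSE = -49350 + 40900 = -8450 cm⁻¹.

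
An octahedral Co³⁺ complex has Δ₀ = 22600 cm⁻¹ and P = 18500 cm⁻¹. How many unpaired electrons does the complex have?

Group 9 minus oxidation state +3 gives a d⁶ configuration for Co³⁺.
With Δ₀ > P the complex is low-spin.
That gives t2g^6 e_g^0.
Unpaired electrons: 0.

0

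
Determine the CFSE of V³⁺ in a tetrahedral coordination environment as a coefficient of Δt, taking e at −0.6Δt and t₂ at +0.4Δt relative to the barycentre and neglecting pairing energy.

V³⁺: group 5, so d-count = 5 − 3 = 2.
Tetrahedral fields are weak (Δₜ ≈ 4/9 Δₒ), so electrons fill high-spin.
Configuration: e² t₂⁰.
CFSE = 2(-0.6Δt) + 0(0.4Δt) = -1.2Δt + 0.0Δt = -1.2Δt.

-1.2 Δt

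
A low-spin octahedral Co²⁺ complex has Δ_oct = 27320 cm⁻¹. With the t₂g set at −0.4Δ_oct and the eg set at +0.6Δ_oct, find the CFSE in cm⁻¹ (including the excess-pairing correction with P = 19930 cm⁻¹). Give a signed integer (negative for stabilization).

-29246

Group 9 minus oxidation state +2 gives a d⁷ configuration for Co²⁺.
The d⁷ electrons fill as t₂g⁶ eg¹.
Orbital CFSE = 6(-0.4) + 1(0.6) = -1.8Δ_oct = -1.8 × 27320 = -49176 cm⁻¹.
High-spin d⁷ would be t₂g⁵ eg² with 2 pairs; low-spin has 3, so 1 excess pair costs +1P = +19930 cm⁻¹.
Combining: -49176 + 19930 = -29246 cm⁻¹.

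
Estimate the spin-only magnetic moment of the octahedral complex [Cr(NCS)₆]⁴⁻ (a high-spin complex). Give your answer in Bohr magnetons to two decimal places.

4.90 Bohr magnetons

Each NCS⁻ contributes -1; 6 × (-1) = -6. With overall charge -4, Cr is in the +2 oxidation state.
Cr²⁺: group 6, so d-count = 6 − 2 = 4.
Configuration: t2g^3 e_g^1 → 4 unpaired electrons.
μ(spin-only) = √[4(4+2)] = √24 ≈ 4.90 Bohr magnetons.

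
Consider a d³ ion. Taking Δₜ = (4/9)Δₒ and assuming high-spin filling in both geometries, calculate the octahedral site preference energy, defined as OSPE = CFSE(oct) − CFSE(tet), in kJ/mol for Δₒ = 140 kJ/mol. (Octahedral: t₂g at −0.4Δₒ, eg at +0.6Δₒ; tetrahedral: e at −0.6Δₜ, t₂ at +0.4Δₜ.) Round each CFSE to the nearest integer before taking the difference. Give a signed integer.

Octahedral (high-spin): t₂g³ eg⁰, CFSE = 3(−0.4) + 0(+0.6) = -1.2Δₒ = -1.2 × 140 = -168 kJ/mol.
Tetrahedral e² t₂¹ gives -0.8Δₜ = -0.8 × (4/9) × 140 = -50 kJ/mol.
OSPE = CFSE(oct) − CFSE(tet) = -168 − (-50) = -118 kJ/mol.

-118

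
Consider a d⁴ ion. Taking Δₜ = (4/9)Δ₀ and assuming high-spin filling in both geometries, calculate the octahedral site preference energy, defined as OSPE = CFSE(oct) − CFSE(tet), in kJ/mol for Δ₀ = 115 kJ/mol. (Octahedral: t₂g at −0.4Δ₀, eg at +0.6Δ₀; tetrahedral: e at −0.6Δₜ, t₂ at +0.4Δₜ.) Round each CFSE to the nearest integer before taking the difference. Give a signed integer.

-49

Octahedral high-spin t₂g³ eg¹: CFSE = -0.6 × 115 = -69 kJ/mol.
Tetrahedral: e² t₂², CFSE = 2(−0.6) + 2(+0.4) = -0.4Δₜ = -0.4 × (4/9) × 115 = -20 kJ/mol.
OSPE = CFSE(oct) − CFSE(tet) = -69 − (-20) = -49 kJ/mol.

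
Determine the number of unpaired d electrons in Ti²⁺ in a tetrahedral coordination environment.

2

Group 4 minus oxidation state +2 gives a d² configuration for Ti²⁺.
With tetrahedral geometry the complex is necessarily high-spin.
Configuration: e^2 t2^0, giving 2 unpaired electrons.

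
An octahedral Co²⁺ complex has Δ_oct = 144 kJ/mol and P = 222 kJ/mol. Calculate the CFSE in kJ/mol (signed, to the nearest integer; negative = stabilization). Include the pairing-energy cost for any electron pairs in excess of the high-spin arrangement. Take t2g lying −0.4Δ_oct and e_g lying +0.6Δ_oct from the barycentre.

-115

Co is in group 9, so Co²⁺ is d⁷ (9 − 2 = 7).
With Δ_oct < P the complex is high-spin.
Filling d⁷ accordingly: t2g^5 e_g^2.
Orbital CFSE = -0.8Δ_oct = -0.8 × 144 = -115 kJ/mol.
High-spin has no excess pairs, so no pairing correction applies.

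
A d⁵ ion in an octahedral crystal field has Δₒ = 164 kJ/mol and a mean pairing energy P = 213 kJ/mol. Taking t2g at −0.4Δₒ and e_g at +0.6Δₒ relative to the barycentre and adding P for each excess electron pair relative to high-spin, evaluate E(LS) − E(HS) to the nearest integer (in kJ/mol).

98

High-spin d⁵ fills as t2g^3 e_g^2 with CFSE 3(−0.4) + 2(+0.6) = 0.0Δₒ = 0 kJ/mol.
For low-spin the configuration is t2g^5 e_g^0: orbital energy -2.0 × 164 = -328 kJ/mol, and 2 additional pairs relative to high-spin add 426 kJ/mol, giving 98 kJ/mol.
Thus E(LS) − E(HS) = 98 kJ/mol.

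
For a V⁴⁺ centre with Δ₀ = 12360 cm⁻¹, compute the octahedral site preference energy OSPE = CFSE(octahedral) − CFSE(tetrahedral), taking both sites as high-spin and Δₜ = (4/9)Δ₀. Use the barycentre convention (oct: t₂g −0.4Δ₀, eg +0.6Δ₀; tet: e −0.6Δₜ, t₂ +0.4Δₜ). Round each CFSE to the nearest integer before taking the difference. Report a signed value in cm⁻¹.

V⁴⁺: group 5, so d-count = 5 − 4 = 1.
In an octahedral site d¹ (HS) is t2g^1 e_g^0, giving CFSE(oct) = -0.4Δ₀ = -4944 cm⁻¹.
In a tetrahedral site the filling is e^1 t2^0: CFSE(tet) = -0.6Δₜ = -0.6 × (4/9)(12360) = -3296 cm⁻¹.
OSPE = CFSE(oct) − CFSE(tet) = -4944 − (-3296) = -1648 cm⁻¹.

-1648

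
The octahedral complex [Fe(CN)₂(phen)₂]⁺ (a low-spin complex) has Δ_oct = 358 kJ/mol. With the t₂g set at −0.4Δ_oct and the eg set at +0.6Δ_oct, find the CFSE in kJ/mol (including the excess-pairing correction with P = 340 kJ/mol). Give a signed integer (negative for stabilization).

-36

Ligand charges: 2×(-1) from CN⁻ and 2×(+0) from phen sum to -2; with overall charge +1, Fe is +3.
Fe³⁺: group 8, so d-count = 8 − 3 = 5.
The d⁵ electrons fill as t₂g⁵ eg⁰.
Orbital CFSE = 5(-0.4) + 0(0.6) = -2.0Δ_oct = -2.0 × 358 = -716 kJ/mol.
Relative to high-spin t₂g³ eg² (0 paired), the low-spin configuration has 2 additional pairs, contributing +2 × 340 = +680 kJ/mol.
Overall CFSE = -716 + 680 = -36 kJ/mol.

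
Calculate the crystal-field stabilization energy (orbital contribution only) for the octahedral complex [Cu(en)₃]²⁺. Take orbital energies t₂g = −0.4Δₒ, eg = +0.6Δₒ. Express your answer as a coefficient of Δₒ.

-0.6 Δₒ

en is neutral, so the +2 overall charge sits on Cu: oxidation state +2.
Cu sits in group 11; removing 2 electrons leaves Cu²⁺ with 11 − 2 = 9 d electrons.
Configuration: t₂g⁶ eg³.
CFSE = 6(-0.4Δₒ) + 3(0.6Δₒ) = -2.4Δₒ + 1.8Δₒ = -0.6Δₒ.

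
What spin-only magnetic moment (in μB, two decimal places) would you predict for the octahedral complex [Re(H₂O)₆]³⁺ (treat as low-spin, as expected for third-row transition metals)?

H₂O is neutral, so the +3 overall charge sits on Re: oxidation state +3.
Re is in group 7, so Re³⁺ is d⁴ (7 − 3 = 4).
Configuration: t₂g⁴ eg⁰ → 2 unpaired electrons.
μ(spin-only) = √[2(2+2)] = √8 ≈ 2.83 μB.

2.83 μB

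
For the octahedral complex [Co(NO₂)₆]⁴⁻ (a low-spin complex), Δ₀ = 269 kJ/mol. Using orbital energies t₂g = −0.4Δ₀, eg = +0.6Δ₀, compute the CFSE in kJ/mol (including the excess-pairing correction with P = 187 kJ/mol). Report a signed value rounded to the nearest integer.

Each NO₂⁻ contributes -1; 6 × (-1) = -6. With overall charge -4, Co is in the +2 oxidation state.
Co²⁺: group 9, so d-count = 9 − 2 = 7.
Configuration: t₂g⁶ eg¹.
The orbital stabilization is -1.8Δ₀ = -1.8 × 269 = -484 kJ/mol.
Relative to high-spin t₂g⁵ eg² (2 paired), the low-spin configuration has 1 additional pair, contributing +1 × 187 = +187 kJ/mol.
Overall CFSE = -484 + 187 = -297 kJ/mol.

-297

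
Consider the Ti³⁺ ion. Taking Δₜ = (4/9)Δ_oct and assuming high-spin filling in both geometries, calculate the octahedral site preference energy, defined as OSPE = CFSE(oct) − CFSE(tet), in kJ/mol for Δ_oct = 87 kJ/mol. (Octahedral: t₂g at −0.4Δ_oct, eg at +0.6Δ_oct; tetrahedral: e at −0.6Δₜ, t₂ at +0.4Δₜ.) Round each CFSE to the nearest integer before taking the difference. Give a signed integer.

-12

Ti is in group 4, so Ti³⁺ is d¹ (4 − 3 = 1).
In an octahedral site d¹ (HS) is t₂g¹ eg⁰, giving CFSE(oct) = -0.4Δ_oct = -35 kJ/mol.
In a tetrahedral site the filling is e¹ t₂⁰: CFSE(tet) = -0.6Δₜ = -0.6 × (4/9)(87) = -23 kJ/mol.
Subtracting, OSPE = -35 − (-23) = -12 kJ/mol.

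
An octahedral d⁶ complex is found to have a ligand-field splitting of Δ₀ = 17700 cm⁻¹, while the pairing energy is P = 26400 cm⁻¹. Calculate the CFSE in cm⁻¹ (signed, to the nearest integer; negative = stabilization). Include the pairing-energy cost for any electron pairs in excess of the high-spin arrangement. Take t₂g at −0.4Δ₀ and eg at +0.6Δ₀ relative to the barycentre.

Here Δ₀ < P (17700 < 26400), so the high-spin state is favoured.
Filling d⁶ accordingly: t₂g⁴ eg².
Orbital CFSE = -0.4Δ₀ = -0.4 × 17700 = -7080 cm⁻¹.
High-spin has no excess pairs, so no pairing correction applies.

-7080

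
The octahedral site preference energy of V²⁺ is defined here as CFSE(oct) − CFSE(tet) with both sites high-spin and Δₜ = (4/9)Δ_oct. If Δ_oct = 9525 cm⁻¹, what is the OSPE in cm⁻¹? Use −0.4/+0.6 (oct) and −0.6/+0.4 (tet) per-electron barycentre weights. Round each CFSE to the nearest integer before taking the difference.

V²⁺: group 5, so d-count = 5 − 2 = 3.
Octahedral high-spin t2g^3 e_g^0: CFSE = -1.2 × 9525 = -11430 cm⁻¹.
In a tetrahedral site the filling is e^2 t2^1: CFSE(tet) = -0.8Δₜ = -0.8 × (4/9)(9525) = -3387 cm⁻¹.
OSPE = -11430 − (-3387) = -8043 cm⁻¹.

-8043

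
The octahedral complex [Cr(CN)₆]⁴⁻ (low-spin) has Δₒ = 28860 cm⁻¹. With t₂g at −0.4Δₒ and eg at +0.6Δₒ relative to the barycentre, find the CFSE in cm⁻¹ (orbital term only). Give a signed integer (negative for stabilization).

-46176

Each CN⁻ contributes -1; 6 × (-1) = -6. With overall charge -4, Cr is in the +2 oxidation state.
Cr²⁺: group 6, so d-count = 6 − 2 = 4.
Electron filling gives t₂g⁴ eg⁰.
CFSE(orbital) = 4×(-0.4Δₒ) + 0×(0.6Δₒ) = -1.6Δₒ; with Δₒ = 28860 cm⁻¹ that is -46176 cm⁻¹.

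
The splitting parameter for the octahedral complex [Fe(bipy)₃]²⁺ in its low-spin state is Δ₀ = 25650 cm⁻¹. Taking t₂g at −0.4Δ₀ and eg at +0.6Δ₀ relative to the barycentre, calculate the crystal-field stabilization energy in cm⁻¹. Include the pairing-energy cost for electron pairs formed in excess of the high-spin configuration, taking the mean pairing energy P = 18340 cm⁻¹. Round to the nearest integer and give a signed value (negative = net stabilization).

bipy is neutral, so the +2 overall charge sits on Fe: oxidation state +2.
Fe sits in group 8; removing 2 electrons leaves Fe²⁺ with 8 − 2 = 6 d electrons.
Configuration: t₂g⁶ eg⁰.
The orbital stabilization is -2.4Δ₀ = -2.4 × 25650 = -61560 cm⁻¹.
Pairing penalty: 3 pairs vs 1 in the high-spin reference → 2 extra × P = 36680 cm⁻¹.
Combining: -61560 + 36680 = -24880 cm⁻¹.

-24880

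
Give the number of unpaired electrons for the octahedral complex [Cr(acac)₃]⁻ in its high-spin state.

Each acac⁻ contributes -1; 3 × (-1) = -3. With overall charge -1, Cr is in the +2 oxidation state.
Cr is in group 6, so Cr²⁺ is d⁴ (6 − 2 = 4).
Configuration: t₂g³ eg¹, giving 4 unpaired electrons.

4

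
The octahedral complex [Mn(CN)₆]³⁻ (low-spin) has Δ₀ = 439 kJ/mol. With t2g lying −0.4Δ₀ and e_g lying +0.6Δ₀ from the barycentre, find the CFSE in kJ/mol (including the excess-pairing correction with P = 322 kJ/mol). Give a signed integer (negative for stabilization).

-380

Each CN⁻ contributes -1; 6 × (-1) = -6. With overall charge -3, Mn is in the +3 oxidation state.
Mn sits in group 7; removing 3 electrons leaves Mn³⁺ with 7 − 3 = 4 d electrons.
Electron filling gives t2g^4 e_g^0.
CFSE(orbital) = 4×(-0.4Δ₀) + 0×(0.6Δ₀) = -1.6Δ₀; with Δ₀ = 439 kJ/mol that is -702 kJ/mol.
Pairing penalty: 1 pair vs 0 in the high-spin reference → 1 extra × P = 322 kJ/mol.
Net CFSE = -702 + 322 = -380 kJ/mol.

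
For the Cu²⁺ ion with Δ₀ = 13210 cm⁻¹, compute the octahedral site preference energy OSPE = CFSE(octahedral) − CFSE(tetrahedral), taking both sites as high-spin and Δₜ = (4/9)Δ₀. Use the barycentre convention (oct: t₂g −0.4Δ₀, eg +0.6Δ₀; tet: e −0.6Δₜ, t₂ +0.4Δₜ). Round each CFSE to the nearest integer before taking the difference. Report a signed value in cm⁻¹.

Cu²⁺: group 11, so d-count = 11 − 2 = 9.
In an octahedral site d⁹ (HS) is t₂g⁶ eg³, giving CFSE(oct) = -0.6Δ₀ = -7926 cm⁻¹.
Tetrahedral: e⁴ t₂⁵, CFSE = 4(−0.6) + 5(+0.4) = -0.4Δₜ = -0.4 × (4/9) × 13210 = -2348 cm⁻¹.
OSPE = CFSE(oct) − CFSE(tet) = -7926 − (-2348) = -5578 cm⁻¹.

-5578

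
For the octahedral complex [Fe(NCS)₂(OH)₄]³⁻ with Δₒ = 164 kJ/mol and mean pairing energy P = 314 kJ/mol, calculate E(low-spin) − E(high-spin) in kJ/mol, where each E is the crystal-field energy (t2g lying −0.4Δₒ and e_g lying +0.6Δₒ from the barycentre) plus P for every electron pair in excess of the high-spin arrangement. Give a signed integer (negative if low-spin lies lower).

Ligand charges: 2×(-1) from NCS⁻ and 4×(-1) from OH⁻ sum to -6; with overall charge -3, Fe is +3.
Group 8 minus oxidation state +3 gives a d⁵ configuration for Fe³⁺.
High-spin d⁵ fills as t2g^3 e_g^2 with CFSE 3(−0.4) + 2(+0.6) = 0.0Δₒ = 0 kJ/mol.
Low-spin t2g^5 e_g^0 gives -2.0Δₒ = -328 kJ/mol, but forming 2 extra pairs costs 2P = 628 kJ/mol, so E(LS) = -328 + 628 = 300 kJ/mol.
E(LS) − E(HS) = 300 − (0) = 300 kJ/mol.

300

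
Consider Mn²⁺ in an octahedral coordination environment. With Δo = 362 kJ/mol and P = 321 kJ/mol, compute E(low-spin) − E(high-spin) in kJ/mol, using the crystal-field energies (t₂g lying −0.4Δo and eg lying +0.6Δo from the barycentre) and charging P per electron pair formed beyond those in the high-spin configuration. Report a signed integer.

Mn is in group 7, so Mn²⁺ is d⁵ (7 − 2 = 5).
In the high-spin limit (t₂g³ eg²) the orbital term is 0.0Δo = 0 kJ/mol, with no excess pairing.
Low-spin: t₂g⁵ eg⁰, orbital CFSE = -2.0Δo = -724 kJ/mol; plus 2 excess pairs × P = +642 kJ/mol; total -82 kJ/mol.
The difference is -82 − (0) = -82 kJ/mol, so low-spin lies lower.

-82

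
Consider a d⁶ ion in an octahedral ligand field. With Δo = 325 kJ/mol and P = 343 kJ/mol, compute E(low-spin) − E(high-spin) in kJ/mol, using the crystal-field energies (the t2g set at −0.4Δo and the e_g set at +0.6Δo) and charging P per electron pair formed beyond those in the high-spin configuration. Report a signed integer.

36

In the high-spin limit (t2g^4 e_g^2) the orbital term is -0.4Δo = -130 kJ/mol, with no excess pairing.
For low-spin the configuration is t2g^6 e_g^0: orbital energy -2.4 × 325 = -780 kJ/mol, and 2 additional pairs relative to high-spin add 686 kJ/mol, giving -94 kJ/mol.
The difference is -94 − (-130) = 36 kJ/mol, so high-spin lies lower.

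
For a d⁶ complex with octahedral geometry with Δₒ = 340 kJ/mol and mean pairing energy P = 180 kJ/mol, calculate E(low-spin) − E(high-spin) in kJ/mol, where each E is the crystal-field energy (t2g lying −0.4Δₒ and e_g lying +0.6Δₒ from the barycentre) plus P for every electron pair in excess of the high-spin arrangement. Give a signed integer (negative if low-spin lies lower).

High-spin: t2g^4 e_g^2, CFSE = -0.4Δₒ = -136 kJ/mol.
Low-spin: t2g^6 e_g^0, orbital CFSE = -2.4Δₒ = -816 kJ/mol; plus 2 excess pairs × P = +360 kJ/mol; total -456 kJ/mol.
The difference is -456 − (-136) = -320 kJ/mol, so low-spin lies lower.

-320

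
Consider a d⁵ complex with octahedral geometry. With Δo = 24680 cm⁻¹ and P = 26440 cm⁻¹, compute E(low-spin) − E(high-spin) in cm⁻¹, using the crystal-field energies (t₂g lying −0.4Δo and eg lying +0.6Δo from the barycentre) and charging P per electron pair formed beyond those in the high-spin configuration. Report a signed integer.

3520

In the high-spin limit (t₂g³ eg²) the orbital term is 0.0Δo = 0 cm⁻¹, with no excess pairing.
For low-spin the configuration is t₂g⁵ eg⁰: orbital energy -2.0 × 24680 = -49360 cm⁻¹, and 2 additional pairs relative to high-spin add 52880 cm⁻¹, giving 3520 cm⁻¹.
Thus E(LS) − E(HS) = 3520 cm⁻¹.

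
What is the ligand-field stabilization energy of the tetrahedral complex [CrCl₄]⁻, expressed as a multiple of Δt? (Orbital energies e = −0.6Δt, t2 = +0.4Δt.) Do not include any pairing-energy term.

Each Cl⁻ contributes -1; 4 × (-1) = -4. With overall charge -1, Cr is in the +3 oxidation state.
Cr³⁺: group 6, so d-count = 6 − 3 = 3.
Tetrahedral splitting is small, so the complex is high-spin.
Configuration: e^2 t2^1.
CFSE = 2(-0.6Δt) + 1(0.4Δt) = -1.2Δt + 0.4Δt = -0.8Δt.

-0.8 Δt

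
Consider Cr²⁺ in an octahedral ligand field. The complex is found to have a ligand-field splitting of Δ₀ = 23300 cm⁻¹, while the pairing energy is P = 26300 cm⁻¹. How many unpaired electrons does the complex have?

4

Cr sits in group 6; removing 2 electrons leaves Cr²⁺ with 6 − 2 = 4 d electrons.
Since Δ₀ = 23300 cm⁻¹ < P = 26300 cm⁻¹, the complex adopts the high-spin configuration.
Filling d⁴ accordingly: t₂g³ eg¹.
Unpaired electrons: 4.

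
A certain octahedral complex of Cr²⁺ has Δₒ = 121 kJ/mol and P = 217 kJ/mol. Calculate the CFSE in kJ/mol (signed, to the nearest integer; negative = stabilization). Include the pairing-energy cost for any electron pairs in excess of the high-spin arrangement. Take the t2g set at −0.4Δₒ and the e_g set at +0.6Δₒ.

Cr²⁺: group 6, so d-count = 6 − 2 = 4.
Here Δₒ < P (121 < 217), so the high-spin state is favoured.
That gives t2g^3 e_g^1.
Orbital CFSE = -0.6Δₒ = -0.6 × 121 = -73 kJ/mol.
High-spin has no excess pairs, so no pairing correction applies.

-73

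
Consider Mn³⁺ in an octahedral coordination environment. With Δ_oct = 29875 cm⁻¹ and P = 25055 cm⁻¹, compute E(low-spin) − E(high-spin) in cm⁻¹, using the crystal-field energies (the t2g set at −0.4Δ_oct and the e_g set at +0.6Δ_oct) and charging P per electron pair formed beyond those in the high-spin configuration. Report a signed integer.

-4820

Mn³⁺: group 7, so d-count = 7 − 3 = 4.
In the high-spin limit (t2g^3 e_g^1) the orbital term is -0.6Δ_oct = -17925 cm⁻¹, with no excess pairing.
For low-spin the configuration is t2g^4 e_g^0: orbital energy -1.6 × 29875 = -47800 cm⁻¹, and 1 additional pair relative to high-spin adds 25055 cm⁻¹, giving -22745 cm⁻¹.
Thus E(LS) − E(HS) = -4820 cm⁻¹.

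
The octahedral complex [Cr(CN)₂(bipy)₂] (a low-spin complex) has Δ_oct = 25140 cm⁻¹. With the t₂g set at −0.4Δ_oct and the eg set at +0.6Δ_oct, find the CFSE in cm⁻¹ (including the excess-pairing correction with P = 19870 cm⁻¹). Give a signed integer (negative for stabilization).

-20354

Ligand charges: 2×(-1) from CN⁻ and 2×(+0) from bipy sum to -2; with overall charge +0, Cr is +2.
Cr²⁺: group 6, so d-count = 6 − 2 = 4.
The d⁴ electrons fill as t₂g⁴ eg⁰.
Orbital CFSE = 4(-0.4) + 0(0.6) = -1.6Δ_oct = -1.6 × 25140 = -40224 cm⁻¹.
Relative to high-spin t₂g³ eg¹ (0 paired), the low-spin configuration has 1 additional pair, contributing +1 × 19870 = +19870 cm⁻¹.
Combining: -40224 + 19870 = -20354 cm⁻¹.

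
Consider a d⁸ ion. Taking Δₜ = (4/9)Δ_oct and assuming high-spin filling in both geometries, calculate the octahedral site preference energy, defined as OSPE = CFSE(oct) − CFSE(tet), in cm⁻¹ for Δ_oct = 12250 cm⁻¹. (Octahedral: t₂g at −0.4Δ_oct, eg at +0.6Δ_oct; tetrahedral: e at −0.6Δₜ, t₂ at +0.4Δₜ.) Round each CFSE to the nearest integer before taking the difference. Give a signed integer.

In an octahedral site d⁸ (HS) is t2g^6 e_g^2, giving CFSE(oct) = -1.2Δ_oct = -14700 cm⁻¹.
Tetrahedral e^4 t2^4 gives -0.8Δₜ = -0.8 × (4/9) × 12250 = -4356 cm⁻¹.
OSPE = CFSE(oct) − CFSE(tet) = -14700 − (-4356) = -10344 cm⁻¹.

-10344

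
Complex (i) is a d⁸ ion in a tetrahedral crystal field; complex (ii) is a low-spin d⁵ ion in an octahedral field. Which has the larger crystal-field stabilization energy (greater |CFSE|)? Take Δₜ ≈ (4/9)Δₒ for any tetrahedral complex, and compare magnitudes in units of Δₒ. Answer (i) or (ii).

(ii)

(i): With tetrahedral geometry the complex is necessarily high-spin; e⁴ t₂⁴, CFSE = -0.8Δₜ ≈ -0.36Δₒ.
(ii): t2g^5 e_g^0, CFSE = -2.0Δₒ.
So (ii) has the larger |CFSE|.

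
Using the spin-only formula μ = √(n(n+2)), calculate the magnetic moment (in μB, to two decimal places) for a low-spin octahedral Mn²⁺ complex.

1.73 μB

Mn²⁺: group 7, so d-count = 7 − 2 = 5.
Configuration: t₂g⁵ eg⁰ → 1 unpaired electron.
μ(spin-only) = √[1(1+2)] = √3 ≈ 1.73 μB.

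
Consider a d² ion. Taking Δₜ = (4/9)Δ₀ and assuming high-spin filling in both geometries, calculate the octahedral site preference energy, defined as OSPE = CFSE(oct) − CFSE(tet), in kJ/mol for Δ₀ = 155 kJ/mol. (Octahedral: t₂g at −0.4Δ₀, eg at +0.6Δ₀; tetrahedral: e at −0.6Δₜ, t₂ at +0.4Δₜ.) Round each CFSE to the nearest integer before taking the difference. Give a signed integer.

Octahedral high-spin t₂g² eg⁰: CFSE = -0.8 × 155 = -124 kJ/mol.
Tetrahedral e² t₂⁰ gives -1.2Δₜ = -1.2 × (4/9) × 155 = -83 kJ/mol.
Subtracting, OSPE = -124 − (-83) = -41 kJ/mol.

-41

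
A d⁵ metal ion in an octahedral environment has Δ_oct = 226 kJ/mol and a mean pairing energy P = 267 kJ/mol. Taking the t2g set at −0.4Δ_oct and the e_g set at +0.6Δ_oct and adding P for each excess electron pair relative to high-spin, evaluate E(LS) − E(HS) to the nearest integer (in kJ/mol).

82

High-spin: t2g^3 e_g^2, CFSE = 0.0Δ_oct = 0 kJ/mol.
Low-spin t2g^5 e_g^0 gives -2.0Δ_oct = -452 kJ/mol, but forming 2 extra pairs costs 2P = 534 kJ/mol, so E(LS) = -452 + 534 = 82 kJ/mol.
E(LS) − E(HS) = 82 − (0) = 82 kJ/mol.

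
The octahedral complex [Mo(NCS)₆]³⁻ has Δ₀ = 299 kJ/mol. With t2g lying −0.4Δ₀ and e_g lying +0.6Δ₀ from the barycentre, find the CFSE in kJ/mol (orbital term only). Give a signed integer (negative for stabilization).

-359

Each NCS⁻ contributes -1; 6 × (-1) = -6. With overall charge -3, Mo is in the +3 oxidation state.
Mo sits in group 6; removing 3 electrons leaves Mo³⁺ with 6 − 3 = 3 d electrons.
The d³ electrons fill as t2g^3 e_g^0.
The orbital stabilization is -1.2Δ₀ = -1.2 × 299 = -359 kJ/mol.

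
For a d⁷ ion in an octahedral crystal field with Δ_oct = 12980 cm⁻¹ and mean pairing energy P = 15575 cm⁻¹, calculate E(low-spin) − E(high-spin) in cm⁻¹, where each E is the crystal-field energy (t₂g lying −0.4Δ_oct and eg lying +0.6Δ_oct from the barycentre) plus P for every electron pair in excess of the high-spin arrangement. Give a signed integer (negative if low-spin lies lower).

2595

High-spin: t₂g⁵ eg², CFSE = -0.8Δ_oct = -10384 cm⁻¹.
Low-spin: t₂g⁶ eg¹, orbital CFSE = -1.8Δ_oct = -23364 cm⁻¹; plus 1 excess pair × P = +15575 cm⁻¹; total -7789 cm⁻¹.
Thus E(LS) − E(HS) = 2595 cm⁻¹.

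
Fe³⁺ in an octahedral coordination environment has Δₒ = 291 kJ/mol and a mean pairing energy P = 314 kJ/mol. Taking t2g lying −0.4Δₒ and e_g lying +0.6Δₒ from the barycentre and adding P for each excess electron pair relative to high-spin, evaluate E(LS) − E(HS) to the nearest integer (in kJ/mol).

Group 8 minus oxidation state +3 gives a d⁵ configuration for Fe³⁺.
High-spin d⁵ fills as t2g^3 e_g^2 with CFSE 3(−0.4) + 2(+0.6) = 0.0Δₒ = 0 kJ/mol.
Low-spin t2g^5 e_g^0 gives -2.0Δₒ = -582 kJ/mol, but forming 2 extra pairs costs 2P = 628 kJ/mol, so E(LS) = -582 + 628 = 46 kJ/mol.
Thus E(LS) − E(HS) = 46 kJ/mol.

46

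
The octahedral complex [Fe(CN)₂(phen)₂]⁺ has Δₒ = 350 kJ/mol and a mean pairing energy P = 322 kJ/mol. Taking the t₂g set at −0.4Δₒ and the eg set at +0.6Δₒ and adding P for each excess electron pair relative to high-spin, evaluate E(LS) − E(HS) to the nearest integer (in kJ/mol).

Ligand charges: 2×(-1) from CN⁻ and 2×(+0) from phen sum to -2; with overall charge +1, Fe is +3.
Fe is in group 8, so Fe³⁺ is d⁵ (8 − 3 = 5).
High-spin: t₂g³ eg², CFSE = 0.0Δₒ = 0 kJ/mol.
Low-spin: t₂g⁵ eg⁰, orbital CFSE = -2.0Δₒ = -700 kJ/mol; plus 2 excess pairs × P = +644 kJ/mol; total -56 kJ/mol.
The difference is -56 − (0) = -56 kJ/mol, so low-spin lies lower.

-56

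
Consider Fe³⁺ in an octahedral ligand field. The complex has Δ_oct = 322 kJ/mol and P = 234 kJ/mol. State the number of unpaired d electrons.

1

Fe sits in group 8; removing 3 electrons leaves Fe³⁺ with 8 − 3 = 5 d electrons.
Here Δ_oct > P (322 > 234), so the low-spin state is favoured.
That gives t₂g⁵ eg⁰.
Unpaired electrons: 1.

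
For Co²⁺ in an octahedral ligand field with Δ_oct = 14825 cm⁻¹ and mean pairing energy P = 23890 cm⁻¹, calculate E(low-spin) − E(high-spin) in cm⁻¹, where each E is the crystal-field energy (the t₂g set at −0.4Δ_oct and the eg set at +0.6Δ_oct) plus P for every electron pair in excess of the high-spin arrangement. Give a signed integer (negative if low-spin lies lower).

Group 9 minus oxidation state +2 gives a d⁷ configuration for Co²⁺.
In the high-spin limit (t₂g⁵ eg²) the orbital term is -0.8Δ_oct = -11860 cm⁻¹, with no excess pairing.
Low-spin: t₂g⁶ eg¹, orbital CFSE = -1.8Δ_oct = -26685 cm⁻¹; plus 1 excess pair × P = +23890 cm⁻¹; total -2795 cm⁻¹.
E(LS) − E(HS) = -2795 − (-11860) = 9065 cm⁻¹.

9065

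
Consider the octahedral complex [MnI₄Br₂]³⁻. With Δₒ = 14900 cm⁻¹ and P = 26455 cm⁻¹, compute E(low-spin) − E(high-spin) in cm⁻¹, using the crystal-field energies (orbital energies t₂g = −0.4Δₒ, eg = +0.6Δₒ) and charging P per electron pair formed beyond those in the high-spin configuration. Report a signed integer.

11555

Ligand charges: 4×(-1) from I⁻ and 2×(-1) from Br⁻ sum to -6; with overall charge -3, Mn is +3.
Mn is in group 7, so Mn³⁺ is d⁴ (7 − 3 = 4).
In the high-spin limit (t₂g³ eg¹) the orbital term is -0.6Δₒ = -8940 cm⁻¹, with no excess pairing.
Low-spin: t₂g⁴ eg⁰, orbital CFSE = -1.6Δₒ = -23840 cm⁻¹; plus 1 excess pair × P = +26455 cm⁻¹; total 2615 cm⁻¹.
E(LS) − E(HS) = 2615 − (-8940) = 11555 cm⁻¹.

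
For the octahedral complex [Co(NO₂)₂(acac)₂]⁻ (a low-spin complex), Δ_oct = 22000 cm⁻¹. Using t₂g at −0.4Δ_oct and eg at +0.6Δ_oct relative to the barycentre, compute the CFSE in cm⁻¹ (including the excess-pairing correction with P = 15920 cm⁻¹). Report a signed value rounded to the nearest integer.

-20960

Ligand charges: 2×(-1) from NO₂⁻ and 2×(-1) from acac⁻ sum to -4; with overall charge -1, Co is +3.
Co³⁺: group 9, so d-count = 9 − 3 = 6.
The d⁶ electrons fill as t₂g⁶ eg⁰.
CFSE(orbital) = 6×(-0.4Δ_oct) + 0×(0.6Δ_oct) = -2.4Δ_oct; with Δ_oct = 22000 cm⁻¹ that is -52800 cm⁻¹.
Pairing penalty: 3 pairs vs 1 in the high-spin reference → 2 extra × P = 31840 cm⁻¹.
Overall CFSE = -52800 + 31840 = -20960 cm⁻¹.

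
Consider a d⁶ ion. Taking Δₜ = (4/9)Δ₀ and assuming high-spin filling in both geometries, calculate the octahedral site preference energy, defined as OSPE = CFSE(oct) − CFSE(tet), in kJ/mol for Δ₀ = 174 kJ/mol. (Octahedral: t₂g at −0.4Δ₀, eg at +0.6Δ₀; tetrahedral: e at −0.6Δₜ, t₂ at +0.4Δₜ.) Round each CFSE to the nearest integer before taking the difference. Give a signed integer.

Octahedral (high-spin): t2g^4 e_g^2, CFSE = 4(−0.4) + 2(+0.6) = -0.4Δ₀ = -0.4 × 174 = -70 kJ/mol.
Tetrahedral: e^3 t2^3, CFSE = 3(−0.6) + 3(+0.4) = -0.6Δₜ = -0.6 × (4/9) × 174 = -46 kJ/mol.
Subtracting, OSPE = -70 − (-46) = -24 kJ/mol.

-24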